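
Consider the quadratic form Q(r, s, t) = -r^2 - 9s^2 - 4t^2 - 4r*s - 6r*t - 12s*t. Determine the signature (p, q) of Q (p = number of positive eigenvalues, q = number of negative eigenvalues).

(1, 2)

The symmetric matrix is A = [[-1, -2, -3], [-2, -9, -6], [-3, -6, -4]].
An LDLᵀ factorisation of A has diagonal entries -1, -5, 5.
Counting signs: 1 positive, 2 negative.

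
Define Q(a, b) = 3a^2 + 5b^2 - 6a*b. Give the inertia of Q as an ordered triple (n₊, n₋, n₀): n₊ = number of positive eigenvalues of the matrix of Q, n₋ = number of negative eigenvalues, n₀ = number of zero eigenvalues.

(2, 0, 0)

The associated matrix is A = [[3, -3], [-3, 5]].
Symmetric row and column elimination reduces A to a congruent diagonal form with pivots 3, 2.
So there are 2 positive pivots.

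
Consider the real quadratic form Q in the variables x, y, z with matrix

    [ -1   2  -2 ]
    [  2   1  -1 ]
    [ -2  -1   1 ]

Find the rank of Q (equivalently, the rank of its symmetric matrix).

2

Row-reducing A symmetrically gives the diagonal entries -1, 5, 0.
That gives 1 positive, 1 negative, 1 zero pivots.
The rank is the number of nonzero pivots: 2.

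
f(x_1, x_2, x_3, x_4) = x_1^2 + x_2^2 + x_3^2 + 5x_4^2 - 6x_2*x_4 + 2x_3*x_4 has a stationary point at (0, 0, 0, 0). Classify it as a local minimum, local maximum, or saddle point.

saddle point

The Hessian at the origin is H = [[2, 0, 0, 0], [0, 2, 0, -6], [0, 0, 2, 2], [0, -6, 2, 10]].
Congruent diagonalization of H (simultaneous row and column reduction) yields pivots 2, 2, 2, -10.
So there are 3 positive, 1 negative pivots.
H is indefinite, so the origin is a saddle point.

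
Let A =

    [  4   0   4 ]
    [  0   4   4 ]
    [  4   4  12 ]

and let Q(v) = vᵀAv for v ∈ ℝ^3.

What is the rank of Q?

3

An LDLᵀ factorisation of A has diagonal entries 4, 4, 4.
That gives 3 positive pivots.
The rank is the number of nonzero pivots: 3.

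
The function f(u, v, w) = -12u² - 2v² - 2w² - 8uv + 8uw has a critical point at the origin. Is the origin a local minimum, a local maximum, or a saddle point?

The Hessian at the origin is H = [[-24, -8, 8], [-8, -4, 0], [8, 0, -4]].
Applying the same elementary operations to the rows and columns of H produces a congruent diagonal matrix with entries -24, -4/3, 4.
That gives 1 positive, 2 negative pivots.
H is indefinite, so the origin is a saddle point.

saddle point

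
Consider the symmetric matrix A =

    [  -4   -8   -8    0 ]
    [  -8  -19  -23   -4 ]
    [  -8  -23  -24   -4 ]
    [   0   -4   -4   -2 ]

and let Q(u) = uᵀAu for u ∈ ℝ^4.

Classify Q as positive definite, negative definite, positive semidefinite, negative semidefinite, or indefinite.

Symmetric row and column elimination reduces A to a congruent diagonal form with pivots -4, -3, 25/3, -2/25.
Counting signs: 1 positive, 3 negative.
Hence Q is indefinite.

indefinite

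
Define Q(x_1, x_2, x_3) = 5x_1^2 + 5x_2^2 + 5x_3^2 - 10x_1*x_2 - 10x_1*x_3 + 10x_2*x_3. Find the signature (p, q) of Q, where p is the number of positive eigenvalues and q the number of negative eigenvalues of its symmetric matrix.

The associated matrix is A = [[5, -5, -5], [-5, 5, 5], [-5, 5, 5]].
Symmetric row and column elimination reduces A to a congruent diagonal form with pivots 5, 0, 0.
That gives 1 positive, 2 zero pivots.

(1, 0)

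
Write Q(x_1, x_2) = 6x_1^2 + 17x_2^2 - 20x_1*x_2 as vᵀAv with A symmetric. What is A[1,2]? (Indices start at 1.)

-10

The coefficient of x_1·x_2 in Q is -20. For a symmetric A this equals A[1,2] + A[2,1] = 2·A[1,2].
So A[1,2] = -20/2 = -10.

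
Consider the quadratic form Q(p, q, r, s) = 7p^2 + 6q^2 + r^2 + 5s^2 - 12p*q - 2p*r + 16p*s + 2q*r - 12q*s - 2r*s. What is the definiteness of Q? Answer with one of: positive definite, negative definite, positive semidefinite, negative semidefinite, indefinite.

The associated matrix is A = [[7, -6, -1, 8], [-6, 6, 1, -6], [-1, 1, 1, -1], [8, -6, -1, 5]].
An LDLᵀ factorisation of A has diagonal entries 7, 6/7, 5/6, -5.
Counting signs: 3 positive, 1 negative.
Hence Q is indefinite.

indefinite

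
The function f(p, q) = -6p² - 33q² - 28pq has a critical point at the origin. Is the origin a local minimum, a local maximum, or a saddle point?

local maximum

The Hessian at the origin is H = [[-12, -28], [-28, -66]].
det H = -12·-66 − (-28)² = 8 > 0 and H[1,1] = -12 < 0, so H is negative definite.
Therefore the origin is a local maximum.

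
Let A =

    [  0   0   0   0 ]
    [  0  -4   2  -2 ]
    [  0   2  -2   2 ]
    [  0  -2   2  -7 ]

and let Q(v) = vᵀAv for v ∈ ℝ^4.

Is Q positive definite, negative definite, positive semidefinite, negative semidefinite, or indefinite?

Symmetric row and column elimination reduces A to a congruent diagonal form with pivots 0, -4, -1, -5.
That gives 3 negative, 1 zero pivots.
Hence Q is negative semidefinite.

negative semidefinite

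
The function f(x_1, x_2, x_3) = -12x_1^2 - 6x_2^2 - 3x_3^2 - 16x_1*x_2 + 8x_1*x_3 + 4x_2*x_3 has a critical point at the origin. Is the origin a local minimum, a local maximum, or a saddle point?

local maximum

The Hessian at the origin is H = [[-24, -16, 8], [-16, -12, 4], [8, 4, -6]].
An LDLᵀ factorisation of H has diagonal entries -24, -4/3, -2.
So there are 3 negative pivots.
H is negative definite, so the origin is a strict local maximum.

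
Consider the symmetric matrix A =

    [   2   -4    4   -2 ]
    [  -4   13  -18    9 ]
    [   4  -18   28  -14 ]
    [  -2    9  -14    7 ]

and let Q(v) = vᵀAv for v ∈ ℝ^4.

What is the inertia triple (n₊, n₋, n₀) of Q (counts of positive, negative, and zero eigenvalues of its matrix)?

Symmetric row and column elimination reduces A to a congruent diagonal form with pivots 2, 5, 0, 0.
Counting signs: 2 positive, 2 zero.

(2, 0, 2)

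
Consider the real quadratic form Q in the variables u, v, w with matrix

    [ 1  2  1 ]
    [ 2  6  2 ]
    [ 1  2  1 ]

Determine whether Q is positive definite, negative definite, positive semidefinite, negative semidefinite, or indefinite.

Row-reducing A symmetrically gives the diagonal entries 1, 2, 0.
That gives 2 positive, 1 zero pivots.
Hence Q is positive semidefinite.

positive semidefinite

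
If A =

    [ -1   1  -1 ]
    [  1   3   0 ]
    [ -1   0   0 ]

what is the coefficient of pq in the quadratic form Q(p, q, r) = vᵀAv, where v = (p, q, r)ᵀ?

2

The coefficient of pq is A[1,2] + A[2,1] = 2·1 = 2.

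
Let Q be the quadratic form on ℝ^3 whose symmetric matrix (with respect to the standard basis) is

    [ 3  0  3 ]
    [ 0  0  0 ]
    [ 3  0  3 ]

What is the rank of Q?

1

Applying the same elementary operations to the rows and columns of A produces a congruent diagonal matrix with entries 3, 0, 0.
So there are 1 positive, 2 zero pivots.
The rank is the number of nonzero pivots: 1.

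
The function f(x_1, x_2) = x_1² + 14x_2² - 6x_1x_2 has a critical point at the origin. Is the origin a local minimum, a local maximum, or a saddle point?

local minimum

The Hessian at the origin is H = [[2, -6], [-6, 28]].
det H = 2·28 − (-6)² = 20 > 0 and H[1,1] = 2 > 0, so H is positive definite.
Therefore the origin is a local minimum.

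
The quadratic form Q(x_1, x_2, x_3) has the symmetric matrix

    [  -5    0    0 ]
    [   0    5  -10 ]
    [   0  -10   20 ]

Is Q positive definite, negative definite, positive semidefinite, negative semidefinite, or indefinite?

indefinite

Symmetric row and column elimination reduces A to a congruent diagonal form with pivots -5, 5, 0.
Counting signs: 1 positive, 1 negative, 1 zero.
Hence Q is indefinite.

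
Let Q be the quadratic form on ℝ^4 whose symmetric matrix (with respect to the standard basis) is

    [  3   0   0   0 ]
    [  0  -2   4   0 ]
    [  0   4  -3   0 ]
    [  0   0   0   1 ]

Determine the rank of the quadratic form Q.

4

An LDLᵀ factorisation of A has diagonal entries 3, -2, 5, 1.
Counting signs: 3 positive, 1 negative.
The rank is the number of nonzero pivots: 4.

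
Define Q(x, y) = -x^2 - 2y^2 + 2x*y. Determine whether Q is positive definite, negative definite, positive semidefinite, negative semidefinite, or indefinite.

The symmetric matrix of Q is [[-1, 1], [1, -2]].
For the 2×2 matrix [[-1, 1], [1, -2]]: det = -1·-2 − (1)² = 1, trace = -3.
det > 0 so both eigenvalues share the sign of the trace; trace = -3 < 0 ⇒ both negative.

negative definite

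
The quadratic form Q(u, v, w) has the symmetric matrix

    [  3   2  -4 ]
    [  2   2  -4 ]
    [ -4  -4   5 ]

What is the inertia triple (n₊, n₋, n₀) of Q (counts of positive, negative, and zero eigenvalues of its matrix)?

(2, 1, 0)

Congruent diagonalization of A (simultaneous row and column reduction) yields pivots 3, 2/3, -3.
Counting signs: 2 positive, 1 negative.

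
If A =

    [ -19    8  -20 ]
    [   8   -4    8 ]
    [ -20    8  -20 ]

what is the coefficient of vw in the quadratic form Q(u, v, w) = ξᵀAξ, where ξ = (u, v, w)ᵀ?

16

The coefficient of vw is A[2,3] + A[3,2] = 2·8 = 16.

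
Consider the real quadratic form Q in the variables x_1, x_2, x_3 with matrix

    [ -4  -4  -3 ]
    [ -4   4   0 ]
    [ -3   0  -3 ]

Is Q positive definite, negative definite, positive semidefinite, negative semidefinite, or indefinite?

indefinite

An LDLᵀ factorisation of A has diagonal entries -4, 8, -15/8.
Counting signs: 1 positive, 2 negative.
Hence Q is indefinite.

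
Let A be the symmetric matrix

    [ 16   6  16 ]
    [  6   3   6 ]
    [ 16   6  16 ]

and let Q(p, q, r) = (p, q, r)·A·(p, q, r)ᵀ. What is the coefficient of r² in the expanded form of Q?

16

The coefficient of r² is the diagonal entry A[3,3] = 16.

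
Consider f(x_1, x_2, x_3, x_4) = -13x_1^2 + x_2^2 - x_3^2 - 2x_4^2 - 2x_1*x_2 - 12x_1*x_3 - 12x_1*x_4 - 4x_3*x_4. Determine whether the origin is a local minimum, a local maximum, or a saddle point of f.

The Hessian at the origin is H = [[-26, -2, -12, -12], [-2, 2, 0, 0], [-12, 0, -2, -4], [-12, 0, -4, -4]].
Applying the same elementary operations to the rows and columns of H produces a congruent diagonal matrix with entries -26, 28/13, 22/7, 8/11.
So there are 3 positive, 1 negative pivots.
H is indefinite, so the origin is a saddle point.

saddle point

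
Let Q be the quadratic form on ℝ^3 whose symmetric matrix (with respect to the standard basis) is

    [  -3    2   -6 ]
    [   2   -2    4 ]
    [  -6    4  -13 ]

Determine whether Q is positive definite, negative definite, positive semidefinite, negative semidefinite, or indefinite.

negative definite

Leading principal minors: Δ_1 = -3, Δ_2 = 2, Δ_3 = -2.
The signs alternate starting with Δ_1 < 0, so by Sylvester's criterion Q is negative definite.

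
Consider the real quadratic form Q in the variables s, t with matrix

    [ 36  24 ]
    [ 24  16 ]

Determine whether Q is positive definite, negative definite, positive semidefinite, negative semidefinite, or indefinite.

positive semidefinite

Symmetric row and column elimination reduces A to a congruent diagonal form with pivots 36, 0.
So there are 1 positive, 1 zero pivots.
Hence Q is positive semidefinite.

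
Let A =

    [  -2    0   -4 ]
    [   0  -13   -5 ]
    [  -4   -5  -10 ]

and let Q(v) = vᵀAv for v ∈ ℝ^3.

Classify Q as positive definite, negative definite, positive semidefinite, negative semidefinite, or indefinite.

negative definite

Leading principal minors: Δ_1 = -2, Δ_2 = 26, Δ_3 = -2.
The signs alternate starting with Δ_1 < 0, so by Sylvester's criterion Q is negative definite.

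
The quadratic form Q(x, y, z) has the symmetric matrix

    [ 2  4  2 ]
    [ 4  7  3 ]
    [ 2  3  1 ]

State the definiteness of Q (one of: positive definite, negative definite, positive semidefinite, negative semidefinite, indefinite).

Symmetric row and column elimination reduces A to a congruent diagonal form with pivots 2, -1, 0.
Counting signs: 1 positive, 1 negative, 1 zero.
Hence Q is indefinite.

indefinite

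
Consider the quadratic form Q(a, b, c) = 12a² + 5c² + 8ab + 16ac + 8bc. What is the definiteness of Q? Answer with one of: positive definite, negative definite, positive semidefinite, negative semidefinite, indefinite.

indefinite

The symmetric matrix is A = [[12, 4, 8], [4, 0, 4], [8, 4, 5]].
Symmetric row and column elimination reduces A to a congruent diagonal form with pivots 12, -4/3, 1.
Counting signs: 2 positive, 1 negative.
Hence Q is indefinite.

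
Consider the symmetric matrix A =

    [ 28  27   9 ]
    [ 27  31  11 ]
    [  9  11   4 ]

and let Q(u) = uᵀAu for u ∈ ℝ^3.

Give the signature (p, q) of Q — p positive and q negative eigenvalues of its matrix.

(3, 0)

Symmetric row and column elimination reduces A to a congruent diagonal form with pivots 28, 139/28, 3/139.
So there are 3 positive pivots.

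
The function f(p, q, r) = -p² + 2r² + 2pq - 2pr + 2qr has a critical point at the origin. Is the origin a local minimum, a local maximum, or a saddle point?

saddle point

The Hessian at the origin is H = [[-2, 2, -2], [2, 0, 2], [-2, 2, 4]].
Row-reducing H symmetrically gives the diagonal entries -2, 2, 6.
That gives 2 positive, 1 negative pivots.
H is indefinite, so the origin is a saddle point.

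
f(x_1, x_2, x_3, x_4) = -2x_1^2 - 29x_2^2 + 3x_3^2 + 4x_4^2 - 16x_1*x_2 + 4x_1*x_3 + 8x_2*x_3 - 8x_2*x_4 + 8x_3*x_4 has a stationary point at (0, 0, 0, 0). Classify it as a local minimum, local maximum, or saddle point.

The Hessian at the origin is H = [[-4, -16, 4, 0], [-16, -58, 8, -8], [4, 8, 6, 8], [0, -8, 8, 8]].
Symmetric row and column elimination reduces H to a congruent diagonal form with pivots -4, 6, -2/3, 8.
Counting signs: 2 positive, 2 negative.
H is indefinite, so the origin is a saddle point.

saddle point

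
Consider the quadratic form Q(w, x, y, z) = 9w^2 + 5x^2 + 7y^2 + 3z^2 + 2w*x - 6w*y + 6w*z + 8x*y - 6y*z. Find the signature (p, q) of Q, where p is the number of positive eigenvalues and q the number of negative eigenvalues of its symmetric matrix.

Write A = [[9, 1, -3, 3], [1, 5, 4, 0], [-3, 4, 7, -3], [3, 0, -3, 3]].
Row-reducing A symmetrically gives the diagonal entries 9, 44/9, 95/44, 12/19.
So there are 4 positive pivots.

(4, 0)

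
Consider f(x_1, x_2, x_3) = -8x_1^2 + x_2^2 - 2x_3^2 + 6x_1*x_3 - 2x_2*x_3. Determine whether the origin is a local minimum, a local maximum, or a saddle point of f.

saddle point

The Hessian at the origin is H = [[-16, 0, 6], [0, 2, -2], [6, -2, -4]].
Row-reducing H symmetrically gives the diagonal entries -16, 2, -15/4.
Counting signs: 1 positive, 2 negative.
H is indefinite, so the origin is a saddle point.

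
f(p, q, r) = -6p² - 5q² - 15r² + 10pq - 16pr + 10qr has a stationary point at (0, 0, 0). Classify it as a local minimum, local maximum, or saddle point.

The Hessian at the origin is H = [[-12, 10, -16], [10, -10, 10], [-16, 10, -30]].
Symmetric row and column elimination reduces H to a congruent diagonal form with pivots -12, -5/3, -2.
Counting signs: 3 negative.
H is negative definite, so the origin is a strict local maximum.

local maximum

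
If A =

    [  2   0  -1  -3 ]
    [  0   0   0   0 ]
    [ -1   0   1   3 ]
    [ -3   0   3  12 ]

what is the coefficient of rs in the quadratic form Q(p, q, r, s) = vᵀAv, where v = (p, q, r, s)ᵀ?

6

The coefficient of rs is A[3,4] + A[4,3] = 2·3 = 6.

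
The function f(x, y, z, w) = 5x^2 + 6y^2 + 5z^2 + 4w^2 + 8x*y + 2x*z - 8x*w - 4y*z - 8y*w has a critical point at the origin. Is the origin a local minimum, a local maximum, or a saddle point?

The Hessian at the origin is H = [[10, 8, 2, -8], [8, 12, -4, -8], [2, -4, 10, 0], [-8, -8, 0, 8]].
Row-reducing H symmetrically gives the diagonal entries 10, 28/5, 4, 8/7.
So there are 4 positive pivots.
H is positive definite, so the origin is a strict local minimum.

local minimum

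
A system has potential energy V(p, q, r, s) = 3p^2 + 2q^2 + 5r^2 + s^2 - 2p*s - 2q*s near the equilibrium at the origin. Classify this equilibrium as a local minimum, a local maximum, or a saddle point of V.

local minimum

The Hessian at the origin is H = [[6, 0, 0, -2], [0, 4, 0, -2], [0, 0, 10, 0], [-2, -2, 0, 2]].
Symmetric row and column elimination reduces H to a congruent diagonal form with pivots 6, 4, 10, 1/3.
Counting signs: 4 positive.
H is positive definite, so the origin is a strict local minimum.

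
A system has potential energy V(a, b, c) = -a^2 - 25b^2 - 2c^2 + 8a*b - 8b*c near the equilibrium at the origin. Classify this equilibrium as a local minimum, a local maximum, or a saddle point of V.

The Hessian at the origin is H = [[-2, 8, 0], [8, -50, -8], [0, -8, -4]].
An LDLᵀ factorisation of H has diagonal entries -2, -18, -4/9.
That gives 3 negative pivots.
H is negative definite, so the origin is a strict local maximum.

local maximum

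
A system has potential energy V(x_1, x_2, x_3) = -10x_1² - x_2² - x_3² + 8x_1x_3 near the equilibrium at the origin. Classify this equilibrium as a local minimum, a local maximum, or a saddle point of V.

The Hessian at the origin is H = [[-20, 0, 8], [0, -2, 0], [8, 0, -2]].
An LDLᵀ factorisation of H has diagonal entries -20, -2, 6/5.
So there are 1 positive, 2 negative pivots.
H is indefinite, so the origin is a saddle point.

saddle point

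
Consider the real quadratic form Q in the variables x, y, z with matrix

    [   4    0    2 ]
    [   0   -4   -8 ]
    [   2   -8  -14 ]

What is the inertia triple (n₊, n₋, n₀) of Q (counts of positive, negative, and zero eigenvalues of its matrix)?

Applying the same elementary operations to the rows and columns of A produces a congruent diagonal matrix with entries 4, -4, 1.
That gives 2 positive, 1 negative pivots.

(2, 1, 0)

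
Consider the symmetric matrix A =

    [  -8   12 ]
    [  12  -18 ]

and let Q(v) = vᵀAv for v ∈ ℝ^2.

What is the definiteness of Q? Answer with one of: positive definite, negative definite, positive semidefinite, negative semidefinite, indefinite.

negative semidefinite

Symmetric row and column elimination reduces A to a congruent diagonal form with pivots -8, 0.
So there are 1 negative, 1 zero pivots.
Hence Q is negative semidefinite.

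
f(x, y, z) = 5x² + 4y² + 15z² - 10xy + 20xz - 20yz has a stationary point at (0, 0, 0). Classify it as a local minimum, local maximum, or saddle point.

The Hessian at the origin is H = [[10, -10, 20], [-10, 8, -20], [20, -20, 30]].
An LDLᵀ factorisation of H has diagonal entries 10, -2, -10.
Counting signs: 1 positive, 2 negative.
H is indefinite, so the origin is a saddle point.

saddle point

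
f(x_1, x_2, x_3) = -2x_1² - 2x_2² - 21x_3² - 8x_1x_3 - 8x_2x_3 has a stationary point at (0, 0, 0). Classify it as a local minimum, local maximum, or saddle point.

local maximum

The Hessian at the origin is H = [[-4, 0, -8], [0, -4, -8], [-8, -8, -42]].
An LDLᵀ factorisation of H has diagonal entries -4, -4, -10.
So there are 3 negative pivots.
H is negative definite, so the origin is a strict local maximum.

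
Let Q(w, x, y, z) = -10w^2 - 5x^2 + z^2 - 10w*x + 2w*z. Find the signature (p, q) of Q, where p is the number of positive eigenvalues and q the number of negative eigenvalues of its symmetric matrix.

The associated matrix is A = [[-10, -5, 0, 1], [-5, -5, 0, 0], [0, 0, 0, 0], [1, 0, 0, 1]].
Symmetric row and column elimination reduces A to a congruent diagonal form with pivots -10, -5/2, 0, 6/5.
So there are 1 positive, 2 negative, 1 zero pivots.

(1, 2)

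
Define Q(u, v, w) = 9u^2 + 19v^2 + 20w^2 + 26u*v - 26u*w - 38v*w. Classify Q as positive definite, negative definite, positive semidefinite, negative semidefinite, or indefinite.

The symmetric matrix of Q is A = [[9, 13, -13], [13, 19, -19], [-13, -19, 20]].
Leading principal minors: Δ_1 = 9, Δ_2 = 2, Δ_3 = 2.
All leading principal minors are positive, so by Sylvester's criterion Q is positive definite.

positive definite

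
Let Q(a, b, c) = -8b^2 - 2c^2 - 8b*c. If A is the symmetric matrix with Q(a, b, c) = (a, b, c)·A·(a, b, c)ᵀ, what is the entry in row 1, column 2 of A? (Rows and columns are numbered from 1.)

The coefficient of a·b in Q is 0. For a symmetric A this equals A[1,2] + A[2,1] = 2·A[1,2].
So A[1,2] = 0/2 = 0.

0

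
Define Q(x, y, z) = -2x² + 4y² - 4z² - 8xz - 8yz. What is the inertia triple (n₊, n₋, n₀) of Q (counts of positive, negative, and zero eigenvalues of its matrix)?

The symmetric matrix is A = [[-2, 0, -4], [0, 4, -4], [-4, -4, -4]].
Symmetric row and column elimination reduces A to a congruent diagonal form with pivots -2, 4, 0.
Counting signs: 1 positive, 1 negative, 1 zero.

(1, 1, 1)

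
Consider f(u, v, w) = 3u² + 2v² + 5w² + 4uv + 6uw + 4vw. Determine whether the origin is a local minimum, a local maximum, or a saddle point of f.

The Hessian at the origin is H = [[6, 4, 6], [4, 4, 4], [6, 4, 10]].
Applying the same elementary operations to the rows and columns of H produces a congruent diagonal matrix with entries 6, 4/3, 4.
That gives 3 positive pivots.
H is positive definite, so the origin is a strict local minimum.

local minimum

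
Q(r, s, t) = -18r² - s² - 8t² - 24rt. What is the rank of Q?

2

Write A = [[-18, 0, -12], [0, -1, 0], [-12, 0, -8]].
Row-reducing A symmetrically gives the diagonal entries -18, -1, 0.
Counting signs: 2 negative, 1 zero.
The rank is the number of nonzero pivots: 2.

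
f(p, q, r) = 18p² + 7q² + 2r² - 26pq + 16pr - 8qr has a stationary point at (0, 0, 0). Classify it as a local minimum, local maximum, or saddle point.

The Hessian at the origin is H = [[36, -26, 16], [-26, 14, -8], [16, -8, 4]].
Symmetric row and column elimination reduces H to a congruent diagonal form with pivots 36, -43/9, -20/43.
That gives 1 positive, 2 negative pivots.
H is indefinite, so the origin is a saddle point.

saddle point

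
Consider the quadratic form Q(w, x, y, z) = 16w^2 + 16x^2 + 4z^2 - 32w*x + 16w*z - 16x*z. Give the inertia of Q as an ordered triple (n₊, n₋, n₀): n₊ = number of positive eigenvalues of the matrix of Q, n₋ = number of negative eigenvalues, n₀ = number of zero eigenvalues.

(1, 0, 3)

Write A = [[16, -16, 0, 8], [-16, 16, 0, -8], [0, 0, 0, 0], [8, -8, 0, 4]].
Congruent diagonalization of A (simultaneous row and column reduction) yields pivots 16, 0, 0, 0.
So there are 1 positive, 3 zero pivots.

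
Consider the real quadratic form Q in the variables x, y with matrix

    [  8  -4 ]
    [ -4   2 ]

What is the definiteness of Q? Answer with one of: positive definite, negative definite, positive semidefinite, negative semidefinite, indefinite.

positive semidefinite

For the 2×2 matrix [[8, -4], [-4, 2]]: det = 8·2 − (-4)² = 0, trace = 10.
det = 0 so one eigenvalue is zero; the form is semidefinite with the sign of the trace.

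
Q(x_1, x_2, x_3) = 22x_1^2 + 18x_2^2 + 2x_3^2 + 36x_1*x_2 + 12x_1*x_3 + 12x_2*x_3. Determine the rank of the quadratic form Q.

2

The associated matrix is A = [[22, 18, 6], [18, 18, 6], [6, 6, 2]].
Row-reducing A symmetrically gives the diagonal entries 22, 36/11, 0.
Counting signs: 2 positive, 1 zero.
The rank is the number of nonzero pivots: 2.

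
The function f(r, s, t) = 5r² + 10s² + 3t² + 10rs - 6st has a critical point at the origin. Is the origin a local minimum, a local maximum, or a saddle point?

The Hessian at the origin is H = [[10, 10, 0], [10, 20, -6], [0, -6, 6]].
An LDLᵀ factorisation of H has diagonal entries 10, 10, 12/5.
So there are 3 positive pivots.
H is positive definite, so the origin is a strict local minimum.

local minimum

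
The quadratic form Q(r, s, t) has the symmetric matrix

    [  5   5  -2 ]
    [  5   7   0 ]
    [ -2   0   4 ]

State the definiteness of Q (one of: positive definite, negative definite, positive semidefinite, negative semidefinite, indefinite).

Symmetric row and column elimination reduces A to a congruent diagonal form with pivots 5, 2, 6/5.
Counting signs: 3 positive.
Hence Q is positive definite.

positive definite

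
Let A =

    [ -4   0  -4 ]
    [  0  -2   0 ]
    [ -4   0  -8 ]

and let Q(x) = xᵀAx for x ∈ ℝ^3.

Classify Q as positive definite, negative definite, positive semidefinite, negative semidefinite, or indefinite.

negative definite

Leading principal minors: Δ_1 = -4, Δ_2 = 8, Δ_3 = -32.
The signs alternate starting with Δ_1 < 0, so by Sylvester's criterion Q is negative definite.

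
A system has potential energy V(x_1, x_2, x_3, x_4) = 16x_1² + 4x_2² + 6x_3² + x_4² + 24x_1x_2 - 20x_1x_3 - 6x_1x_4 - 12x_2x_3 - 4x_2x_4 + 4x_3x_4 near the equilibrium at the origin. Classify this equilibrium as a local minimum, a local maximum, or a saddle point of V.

saddle point

The Hessian at the origin is H = [[32, 24, -20, -6], [24, 8, -12, -4], [-20, -12, 12, 4], [-6, -4, 4, 2]].
Applying the same elementary operations to the rows and columns of H produces a congruent diagonal matrix with entries 32, -10, 2/5, 1/2.
That gives 3 positive, 1 negative pivots.
H is indefinite, so the origin is a saddle point.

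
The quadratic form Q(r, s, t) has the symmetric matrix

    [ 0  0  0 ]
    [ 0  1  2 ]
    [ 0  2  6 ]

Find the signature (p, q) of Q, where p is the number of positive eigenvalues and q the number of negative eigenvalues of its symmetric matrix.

(2, 0)

Congruent diagonalization of A (simultaneous row and column reduction) yields pivots 0, 1, 2.
Counting signs: 2 positive, 1 zero.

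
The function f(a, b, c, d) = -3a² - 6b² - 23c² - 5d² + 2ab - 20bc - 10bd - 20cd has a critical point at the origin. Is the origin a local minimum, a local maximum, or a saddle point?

local maximum

The Hessian at the origin is H = [[-6, 2, 0, 0], [2, -12, -20, -10], [0, -20, -46, -20], [0, -10, -20, -10]].
Symmetric row and column elimination reduces H to a congruent diagonal form with pivots -6, -34/3, -182/17, -60/91.
That gives 4 negative pivots.
H is negative definite, so the origin is a strict local maximum.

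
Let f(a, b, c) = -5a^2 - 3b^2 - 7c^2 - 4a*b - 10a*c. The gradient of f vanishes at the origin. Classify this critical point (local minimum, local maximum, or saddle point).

The Hessian at the origin is H = [[-10, -4, -10], [-4, -6, 0], [-10, 0, -14]].
Symmetric row and column elimination reduces H to a congruent diagonal form with pivots -10, -22/5, -4/11.
So there are 3 negative pivots.
H is negative definite, so the origin is a strict local maximum.

local maximum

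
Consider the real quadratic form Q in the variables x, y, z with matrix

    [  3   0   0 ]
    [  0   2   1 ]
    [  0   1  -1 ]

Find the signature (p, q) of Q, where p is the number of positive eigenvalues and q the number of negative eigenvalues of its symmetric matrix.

Row-reducing A symmetrically gives the diagonal entries 3, 2, -3/2.
So there are 2 positive, 1 negative pivots.

(2, 1)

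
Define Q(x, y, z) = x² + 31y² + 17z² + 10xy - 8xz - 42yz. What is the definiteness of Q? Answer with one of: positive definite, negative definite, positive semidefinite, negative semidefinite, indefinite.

Write A = [[1, 5, -4], [5, 31, -21], [-4, -21, 17]].
Applying the same elementary operations to the rows and columns of A produces a congruent diagonal matrix with entries 1, 6, 5/6.
That gives 3 positive pivots.
Hence Q is positive definite.

positive definite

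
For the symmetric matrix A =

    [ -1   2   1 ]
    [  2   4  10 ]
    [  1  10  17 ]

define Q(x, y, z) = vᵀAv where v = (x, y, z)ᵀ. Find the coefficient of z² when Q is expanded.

17

The coefficient of z² is the diagonal entry A[3,3] = 17.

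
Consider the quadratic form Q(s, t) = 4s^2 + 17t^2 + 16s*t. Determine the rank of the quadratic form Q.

The symmetric matrix is A = [[4, 8], [8, 17]].
Congruent diagonalization of A (simultaneous row and column reduction) yields pivots 4, 1.
Counting signs: 2 positive.
The rank is the number of nonzero pivots: 2.

2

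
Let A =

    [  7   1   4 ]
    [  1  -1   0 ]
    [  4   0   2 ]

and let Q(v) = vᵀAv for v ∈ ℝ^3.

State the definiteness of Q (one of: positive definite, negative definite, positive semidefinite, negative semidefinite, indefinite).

indefinite

Congruent diagonalization of A (simultaneous row and column reduction) yields pivots 7, -8/7, 0.
Counting signs: 1 positive, 1 negative, 1 zero.
Hence Q is indefinite.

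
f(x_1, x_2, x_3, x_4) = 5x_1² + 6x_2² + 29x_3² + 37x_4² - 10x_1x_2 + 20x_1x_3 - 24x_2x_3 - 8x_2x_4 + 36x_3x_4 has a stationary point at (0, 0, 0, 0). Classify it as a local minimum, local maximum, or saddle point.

local minimum

The Hessian at the origin is H = [[10, -10, 20, 0], [-10, 12, -24, -8], [20, -24, 58, 36], [0, -8, 36, 74]].
Symmetric row and column elimination reduces H to a congruent diagonal form with pivots 10, 2, 10, 2.
That gives 4 positive pivots.
H is positive definite, so the origin is a strict local minimum.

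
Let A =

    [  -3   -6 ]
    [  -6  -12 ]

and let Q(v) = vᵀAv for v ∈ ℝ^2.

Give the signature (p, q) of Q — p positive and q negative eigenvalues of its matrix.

(0, 1)

Row-reducing A symmetrically gives the diagonal entries -3, 0.
That gives 1 negative, 1 zero pivots.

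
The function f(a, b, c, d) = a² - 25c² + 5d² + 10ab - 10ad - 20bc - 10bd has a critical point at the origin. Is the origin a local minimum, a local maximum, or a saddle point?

The Hessian at the origin is H = [[2, 10, 0, -10], [10, 0, -20, -10], [0, -20, -50, 0], [-10, -10, 0, 10]].
Row-reducing H symmetrically gives the diagonal entries 2, -50, -42, -40/21.
So there are 1 positive, 3 negative pivots.
H is indefinite, so the origin is a saddle point.

saddle point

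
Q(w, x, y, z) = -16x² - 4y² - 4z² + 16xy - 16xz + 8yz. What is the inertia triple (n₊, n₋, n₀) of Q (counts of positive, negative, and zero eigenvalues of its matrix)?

The symmetric matrix is A = [[0, 0, 0, 0], [0, -16, 8, -8], [0, 8, -4, 4], [0, -8, 4, -4]].
Symmetric row and column elimination reduces A to a congruent diagonal form with pivots 0, -16, 0, 0.
So there are 1 negative, 3 zero pivots.

(0, 1, 3)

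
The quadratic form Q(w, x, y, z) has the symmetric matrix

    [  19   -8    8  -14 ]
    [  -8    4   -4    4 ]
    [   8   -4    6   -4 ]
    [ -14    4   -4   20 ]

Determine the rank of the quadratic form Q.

4

Row-reducing A symmetrically gives the diagonal entries 19, 12/19, 2, 4.
Counting signs: 4 positive.
The rank is the number of nonzero pivots: 4.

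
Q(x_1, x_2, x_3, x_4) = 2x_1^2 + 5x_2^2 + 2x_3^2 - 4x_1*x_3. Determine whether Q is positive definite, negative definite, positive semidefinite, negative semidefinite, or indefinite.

Write A = [[2, 0, -2, 0], [0, 5, 0, 0], [-2, 0, 2, 0], [0, 0, 0, 0]].
Row-reducing A symmetrically gives the diagonal entries 2, 5, 0, 0.
That gives 2 positive, 2 zero pivots.
Hence Q is positive semidefinite.

positive semidefinite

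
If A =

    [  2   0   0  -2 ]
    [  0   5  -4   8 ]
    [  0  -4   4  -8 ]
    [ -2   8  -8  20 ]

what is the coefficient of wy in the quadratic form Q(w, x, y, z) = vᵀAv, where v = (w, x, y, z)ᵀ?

The coefficient of wy is A[1,3] + A[3,1] = 2·0 = 0.

0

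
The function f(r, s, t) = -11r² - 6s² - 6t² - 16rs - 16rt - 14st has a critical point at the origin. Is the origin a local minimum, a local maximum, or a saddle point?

The Hessian at the origin is H = [[-22, -16, -16], [-16, -12, -14], [-16, -14, -12]].
An LDLᵀ factorisation of H has diagonal entries -22, -4/11, 15.
That gives 1 positive, 2 negative pivots.
H is indefinite, so the origin is a saddle point.

saddle point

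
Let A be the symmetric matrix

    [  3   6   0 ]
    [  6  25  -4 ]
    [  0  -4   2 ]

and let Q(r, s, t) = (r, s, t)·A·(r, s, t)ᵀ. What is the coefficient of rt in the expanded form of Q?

The coefficient of rt is A[1,3] + A[3,1] = 2·0 = 0.

0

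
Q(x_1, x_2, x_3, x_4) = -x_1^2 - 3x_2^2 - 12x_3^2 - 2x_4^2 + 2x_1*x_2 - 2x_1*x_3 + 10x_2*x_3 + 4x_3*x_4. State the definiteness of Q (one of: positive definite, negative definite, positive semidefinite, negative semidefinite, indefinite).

The symmetric matrix of Q is A = [[-1, 1, -1, 0], [1, -3, 5, 0], [-1, 5, -12, 2], [0, 0, 2, -2]].
Leading principal minors: Δ_1 = -1, Δ_2 = 2, Δ_3 = -6, Δ_4 = 4.
The signs alternate starting with Δ_1 < 0, so by Sylvester's criterion Q is negative definite.

negative definite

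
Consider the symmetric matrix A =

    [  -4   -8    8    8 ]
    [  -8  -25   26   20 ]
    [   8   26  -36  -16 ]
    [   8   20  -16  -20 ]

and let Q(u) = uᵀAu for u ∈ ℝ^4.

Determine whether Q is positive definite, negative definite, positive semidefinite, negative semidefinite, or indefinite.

Congruent diagonalization of A (simultaneous row and column reduction) yields pivots -4, -9, -80/9, 0.
So there are 3 negative, 1 zero pivots.
Hence Q is negative semidefinite.

negative semidefinite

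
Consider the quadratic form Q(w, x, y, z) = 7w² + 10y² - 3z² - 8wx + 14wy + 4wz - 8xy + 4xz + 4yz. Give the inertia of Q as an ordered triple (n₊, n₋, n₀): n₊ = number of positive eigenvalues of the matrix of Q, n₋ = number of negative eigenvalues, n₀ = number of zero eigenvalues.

(3, 1, 0)

Write A = [[7, -4, 7, 2], [-4, 0, -4, 2], [7, -4, 10, 2], [2, 2, 2, -3]].
Applying the same elementary operations to the rows and columns of A produces a congruent diagonal matrix with entries 7, -16/7, 3, 3/4.
So there are 3 positive, 1 negative pivots.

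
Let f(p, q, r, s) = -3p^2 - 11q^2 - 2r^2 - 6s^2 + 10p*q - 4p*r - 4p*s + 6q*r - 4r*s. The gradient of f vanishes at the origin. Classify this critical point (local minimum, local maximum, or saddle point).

local maximum

The Hessian at the origin is H = [[-6, 10, -4, -4], [10, -22, 6, 0], [-4, 6, -4, -4], [-4, 0, -4, -12]].
Congruent diagonalization of H (simultaneous row and column reduction) yields pivots -6, -16/3, -5/4, -4/5.
So there are 4 negative pivots.
H is negative definite, so the origin is a strict local maximum.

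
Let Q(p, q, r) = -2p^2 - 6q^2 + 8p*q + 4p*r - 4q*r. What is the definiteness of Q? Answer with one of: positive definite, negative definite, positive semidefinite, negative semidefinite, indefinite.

The symmetric matrix is A = [[-2, 4, 2], [4, -6, -2], [2, -2, 0]].
Symmetric row and column elimination reduces A to a congruent diagonal form with pivots -2, 2, 0.
So there are 1 positive, 1 negative, 1 zero pivots.
Hence Q is indefinite.

indefinite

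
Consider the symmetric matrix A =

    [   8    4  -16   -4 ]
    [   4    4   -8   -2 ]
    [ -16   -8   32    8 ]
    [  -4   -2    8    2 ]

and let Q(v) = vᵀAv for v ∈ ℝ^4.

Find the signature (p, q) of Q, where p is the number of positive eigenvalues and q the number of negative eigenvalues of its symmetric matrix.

(2, 0)

Symmetric row and column elimination reduces A to a congruent diagonal form with pivots 8, 2, 0, 0.
That gives 2 positive, 2 zero pivots.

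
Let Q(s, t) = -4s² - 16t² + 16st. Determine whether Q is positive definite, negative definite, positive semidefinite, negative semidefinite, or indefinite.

The associated matrix is A = [[-4, 8], [8, -16]].
Congruent diagonalization of A (simultaneous row and column reduction) yields pivots -4, 0.
That gives 1 negative, 1 zero pivots.
Hence Q is negative semidefinite.

negative semidefinite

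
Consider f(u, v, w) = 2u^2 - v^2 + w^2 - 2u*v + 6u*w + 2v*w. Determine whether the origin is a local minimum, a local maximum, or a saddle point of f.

saddle point

The Hessian at the origin is H = [[4, -2, 6], [-2, -2, 2], [6, 2, 2]].
Row-reducing H symmetrically gives the diagonal entries 4, -3, 4/3.
That gives 2 positive, 1 negative pivots.
H is indefinite, so the origin is a saddle point.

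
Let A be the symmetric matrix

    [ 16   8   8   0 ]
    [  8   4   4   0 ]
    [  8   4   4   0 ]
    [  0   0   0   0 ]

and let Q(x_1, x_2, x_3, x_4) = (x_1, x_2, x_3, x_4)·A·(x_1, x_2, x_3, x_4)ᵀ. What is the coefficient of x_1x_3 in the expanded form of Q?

16

The coefficient of x_1x_3 is A[1,3] + A[3,1] = 2·8 = 16.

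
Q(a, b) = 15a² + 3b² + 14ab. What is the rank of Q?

2

Write A = [[15, 7], [7, 3]].
Applying the same elementary operations to the rows and columns of A produces a congruent diagonal matrix with entries 15, -4/15.
So there are 1 positive, 1 negative pivots.
The rank is the number of nonzero pivots: 2.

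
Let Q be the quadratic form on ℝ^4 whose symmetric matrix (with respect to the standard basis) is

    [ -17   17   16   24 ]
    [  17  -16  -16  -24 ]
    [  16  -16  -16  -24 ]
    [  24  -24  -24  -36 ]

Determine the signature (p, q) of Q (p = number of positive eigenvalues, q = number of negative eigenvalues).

Congruent diagonalization of A (simultaneous row and column reduction) yields pivots -17, 1, -16/17, 0.
That gives 1 positive, 2 negative, 1 zero pivots.

(1, 2)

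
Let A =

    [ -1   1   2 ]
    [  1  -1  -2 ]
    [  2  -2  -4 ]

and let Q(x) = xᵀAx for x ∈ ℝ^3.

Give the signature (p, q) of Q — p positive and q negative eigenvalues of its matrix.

Row-reducing A symmetrically gives the diagonal entries -1, 0, 0.
That gives 1 negative, 2 zero pivots.

(0, 1)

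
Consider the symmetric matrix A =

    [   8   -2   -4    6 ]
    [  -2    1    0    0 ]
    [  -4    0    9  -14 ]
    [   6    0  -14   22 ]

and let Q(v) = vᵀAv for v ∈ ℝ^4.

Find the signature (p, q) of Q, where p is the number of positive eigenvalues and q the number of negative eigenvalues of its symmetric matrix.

(4, 0)

An LDLᵀ factorisation of A has diagonal entries 8, 1/2, 5, 1/5.
Counting signs: 4 positive.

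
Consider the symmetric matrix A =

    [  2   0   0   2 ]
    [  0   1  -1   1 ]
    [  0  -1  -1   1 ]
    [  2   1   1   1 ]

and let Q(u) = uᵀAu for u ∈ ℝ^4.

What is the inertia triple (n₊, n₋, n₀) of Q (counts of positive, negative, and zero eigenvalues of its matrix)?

(2, 1, 1)

Applying the same elementary operations to the rows and columns of A produces a congruent diagonal matrix with entries 2, 1, -2, 0.
Counting signs: 2 positive, 1 negative, 1 zero.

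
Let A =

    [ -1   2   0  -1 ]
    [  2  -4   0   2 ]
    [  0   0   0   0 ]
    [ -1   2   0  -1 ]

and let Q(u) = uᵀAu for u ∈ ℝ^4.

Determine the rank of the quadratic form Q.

Row-reducing A symmetrically gives the diagonal entries -1, 0, 0, 0.
So there are 1 negative, 3 zero pivots.
The rank is the number of nonzero pivots: 1.

1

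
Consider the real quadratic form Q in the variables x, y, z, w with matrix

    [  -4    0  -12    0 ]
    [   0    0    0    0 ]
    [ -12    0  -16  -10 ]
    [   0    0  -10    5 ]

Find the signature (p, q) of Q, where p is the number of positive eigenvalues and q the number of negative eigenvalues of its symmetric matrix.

(1, 1)

Row-reducing A symmetrically gives the diagonal entries -4, 0, 20, 0.
Counting signs: 1 positive, 1 negative, 2 zero.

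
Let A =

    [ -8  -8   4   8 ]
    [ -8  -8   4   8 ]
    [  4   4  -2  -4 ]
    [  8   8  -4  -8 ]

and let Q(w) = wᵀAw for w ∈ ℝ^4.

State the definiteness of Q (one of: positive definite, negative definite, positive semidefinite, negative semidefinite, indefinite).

Applying the same elementary operations to the rows and columns of A produces a congruent diagonal matrix with entries -8, 0, 0, 0.
Counting signs: 1 negative, 3 zero.
Hence Q is negative semidefinite.

negative semidefinite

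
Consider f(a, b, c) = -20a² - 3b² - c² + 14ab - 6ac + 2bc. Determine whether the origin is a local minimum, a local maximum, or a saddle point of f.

local maximum

The Hessian at the origin is H = [[-40, 14, -6], [14, -6, 2], [-6, 2, -2]].
Congruent diagonalization of H (simultaneous row and column reduction) yields pivots -40, -11/10, -12/11.
That gives 3 negative pivots.
H is negative definite, so the origin is a strict local maximum.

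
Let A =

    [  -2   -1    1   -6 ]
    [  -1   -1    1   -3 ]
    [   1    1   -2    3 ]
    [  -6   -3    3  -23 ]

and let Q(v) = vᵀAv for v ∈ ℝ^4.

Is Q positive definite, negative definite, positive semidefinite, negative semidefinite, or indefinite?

negative definite

Leading principal minors: Δ_1 = -2, Δ_2 = 1, Δ_3 = -1, Δ_4 = 5.
The signs alternate starting with Δ_1 < 0, so by Sylvester's criterion Q is negative definite.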